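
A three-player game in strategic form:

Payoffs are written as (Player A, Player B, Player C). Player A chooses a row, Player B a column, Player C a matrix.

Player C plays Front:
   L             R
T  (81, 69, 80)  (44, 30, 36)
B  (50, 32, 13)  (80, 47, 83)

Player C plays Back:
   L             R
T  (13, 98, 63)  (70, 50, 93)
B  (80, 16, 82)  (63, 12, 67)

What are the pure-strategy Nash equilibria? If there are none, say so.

Player A against (L, Front): payoffs 81, 50 → best response T.
Player A against (L, Back): payoffs 13, 80 → best response B.
Player A against (R, Front): payoffs 44, 80 → best response B.
Player A against (R, Back): payoffs 70, 63 → best response T.
Player B against (T, Front): payoffs 69, 30 → best response L.
Player B against (T, Back): payoffs 98, 50 → best response L.
Player B against (B, Front): payoffs 32, 47 → best response R.
Player B against (B, Back): payoffs 16, 12 → best response L.
Player C against (T, L): payoffs 80, 63 → best response Front.
Player C against (T, R): payoffs 36, 93 → best response Back.
Player C against (B, L): payoffs 13, 82 → best response Back.
Player C against (B, R): payoffs 83, 67 → best response Front.
Mutual best responses: (T, L, Front); (B, L, Back); (B, R, Front).

The pure Nash equilibria are (T, L, Front), (B, L, Back), (B, R, Front).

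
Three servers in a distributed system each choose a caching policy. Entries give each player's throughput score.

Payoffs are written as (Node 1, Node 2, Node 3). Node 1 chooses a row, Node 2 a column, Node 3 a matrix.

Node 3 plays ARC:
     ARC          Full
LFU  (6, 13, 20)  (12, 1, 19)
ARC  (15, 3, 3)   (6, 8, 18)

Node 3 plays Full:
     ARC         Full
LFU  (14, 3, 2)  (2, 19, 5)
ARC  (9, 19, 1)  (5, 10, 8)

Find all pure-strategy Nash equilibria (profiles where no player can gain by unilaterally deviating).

Node 1 against (ARC, ARC): payoffs 6, 15 → best response ARC.
Node 1 against (ARC, Full): payoffs 14, 9 → best response LFU.
Node 1 against (Full, ARC): payoffs 12, 6 → best response LFU.
Node 1 against (Full, Full): payoffs 2, 5 → best response ARC.
Node 2 against (LFU, ARC): payoffs 13, 1 → best response ARC.
Node 2 against (LFU, Full): payoffs 3, 19 → best response Full.
Node 2 against (ARC, ARC): payoffs 3, 8 → best response Full.
Node 2 against (ARC, Full): payoffs 19, 10 → best response ARC.
Node 3 against (LFU, ARC): payoffs 20, 2 → best response ARC.
Node 3 against (LFU, Full): payoffs 19, 5 → best response ARC.
Node 3 against (ARC, ARC): payoffs 3, 1 → best response ARC.
Node 3 against (ARC, Full): payoffs 18, 8 → best response ARC.
No profile is a mutual best response for all players.

This game has no pure Nash equilibrium.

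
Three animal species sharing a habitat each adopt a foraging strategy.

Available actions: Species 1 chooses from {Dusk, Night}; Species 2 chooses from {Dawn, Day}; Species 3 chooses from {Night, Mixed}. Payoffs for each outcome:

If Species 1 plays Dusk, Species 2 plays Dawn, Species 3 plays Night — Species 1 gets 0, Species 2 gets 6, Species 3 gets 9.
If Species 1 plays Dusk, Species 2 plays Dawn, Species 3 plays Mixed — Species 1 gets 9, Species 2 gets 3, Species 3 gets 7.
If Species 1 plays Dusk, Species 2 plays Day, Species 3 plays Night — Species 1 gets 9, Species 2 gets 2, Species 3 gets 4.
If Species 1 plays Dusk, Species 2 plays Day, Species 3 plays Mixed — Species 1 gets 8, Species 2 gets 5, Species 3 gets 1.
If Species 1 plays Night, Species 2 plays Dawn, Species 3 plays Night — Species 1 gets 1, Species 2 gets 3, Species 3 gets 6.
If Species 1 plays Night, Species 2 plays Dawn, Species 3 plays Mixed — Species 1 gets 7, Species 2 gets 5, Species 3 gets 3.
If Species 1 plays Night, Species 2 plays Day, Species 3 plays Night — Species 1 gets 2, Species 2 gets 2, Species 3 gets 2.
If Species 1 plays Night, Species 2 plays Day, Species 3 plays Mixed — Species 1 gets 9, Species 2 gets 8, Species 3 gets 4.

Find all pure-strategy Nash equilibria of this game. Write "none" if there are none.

Species 1 against (Dawn, Night): payoffs 0, 1 → best response Night.
Species 1 against (Dawn, Mixed): payoffs 9, 7 → best response Dusk.
Species 1 against (Day, Night): payoffs 9, 2 → best response Dusk.
Species 1 against (Day, Mixed): payoffs 8, 9 → best response Night.
Species 2 against (Dusk, Night): payoffs 6, 2 → best response Dawn.
Species 2 against (Dusk, Mixed): payoffs 3, 5 → best response Day.
Species 2 against (Night, Night): payoffs 3, 2 → best response Dawn.
Species 2 against (Night, Mixed): payoffs 5, 8 → best response Day.
Species 3 against (Dusk, Dawn): payoffs 9, 7 → best response Night.
Species 3 against (Dusk, Day): payoffs 4, 1 → best response Night.
Species 3 against (Night, Dawn): payoffs 6, 3 → best response Night.
Species 3 against (Night, Day): payoffs 2, 4 → best response Mixed.
Mutual best responses: (Night, Dawn, Night); (Night, Day, Mixed).

(Night, Dawn, Night) and (Night, Day, Mixed)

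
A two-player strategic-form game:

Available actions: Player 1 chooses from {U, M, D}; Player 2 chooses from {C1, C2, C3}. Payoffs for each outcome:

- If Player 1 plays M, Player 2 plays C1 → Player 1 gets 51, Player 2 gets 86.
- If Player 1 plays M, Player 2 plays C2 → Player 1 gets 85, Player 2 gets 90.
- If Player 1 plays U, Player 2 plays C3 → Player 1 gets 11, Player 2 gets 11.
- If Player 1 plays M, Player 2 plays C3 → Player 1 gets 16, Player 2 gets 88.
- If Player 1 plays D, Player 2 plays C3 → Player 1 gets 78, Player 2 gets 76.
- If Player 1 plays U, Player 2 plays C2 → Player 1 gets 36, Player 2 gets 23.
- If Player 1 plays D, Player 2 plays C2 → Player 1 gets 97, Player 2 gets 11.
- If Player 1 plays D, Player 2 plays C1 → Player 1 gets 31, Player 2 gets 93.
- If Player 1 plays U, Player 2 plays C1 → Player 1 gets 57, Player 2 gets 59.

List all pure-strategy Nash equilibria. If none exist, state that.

(U, C1)

Check each profile: it is a Nash equilibrium iff no player can strictly gain by switching unilaterally.
(U, C1): Player 1 gets 57, best alternative 51; Player 2 gets 59, best alternative 23. No profitable deviation — NE.
(U, C2): Player 1 can switch to M (36 → 85). Not NE.
(U, C3): Player 1 can switch to M (11 → 16). Not NE.
(M, C1): Player 1 can switch to U (51 → 57). Not NE.
(M, C2): Player 1 can switch to D (85 → 97). Not NE.
(M, C3): Player 1 can switch to D (16 → 78). Not NE.
(D, C1): Player 1 can switch to U (31 → 57). Not NE.
(D, C2): Player 2 can switch to C1 (11 → 93). Not NE.
(D, C3): Player 2 can switch to C1 (76 → 93). Not NE.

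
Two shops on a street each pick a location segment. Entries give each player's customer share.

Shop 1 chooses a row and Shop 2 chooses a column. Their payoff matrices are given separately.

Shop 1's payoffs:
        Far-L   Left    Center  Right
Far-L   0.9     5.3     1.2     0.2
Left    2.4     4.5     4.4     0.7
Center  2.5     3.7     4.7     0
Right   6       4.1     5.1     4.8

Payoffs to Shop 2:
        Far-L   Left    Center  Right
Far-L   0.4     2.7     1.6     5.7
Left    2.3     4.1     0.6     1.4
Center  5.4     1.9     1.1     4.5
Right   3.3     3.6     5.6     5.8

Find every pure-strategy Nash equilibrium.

Pure NE: (Right, Right)

Shop 1 against Far-L: payoffs 0.9, 2.4, 2.5, 6 → best response Right.
Shop 1 against Left: payoffs 5.3, 4.5, 3.7, 4.1 → best response Far-L.
Shop 1 against Center: payoffs 1.2, 4.4, 4.7, 5.1 → best response Right.
Shop 1 against Right: payoffs 0.2, 0.7, 0, 4.8 → best response Right.
Shop 2 against Far-L: payoffs 0.4, 2.7, 1.6, 5.7 → best response Right.
Shop 2 against Left: payoffs 2.3, 4.1, 0.6, 1.4 → best response Left.
Shop 2 against Center: payoffs 5.4, 1.9, 1.1, 4.5 → best response Far-L.
Shop 2 against Right: payoffs 3.3, 3.6, 5.6, 5.8 → best response Right.
Mutual best responses: (Right, Right).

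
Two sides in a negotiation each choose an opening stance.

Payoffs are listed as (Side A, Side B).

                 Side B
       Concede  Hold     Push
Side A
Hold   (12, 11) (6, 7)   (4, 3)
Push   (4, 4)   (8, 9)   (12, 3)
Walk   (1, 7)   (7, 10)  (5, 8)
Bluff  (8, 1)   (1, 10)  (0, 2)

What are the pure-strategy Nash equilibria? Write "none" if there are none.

(Hold, Concede); (Push, Hold)

For each strategy profile, look for a profitable unilateral deviation.
(Hold, Concede): Side A gets 12, best alternative 8; Side B gets 11, best alternative 7. No profitable deviation — NE.
(Hold, Hold): Side A can switch to Push (6 → 8). Not NE.
(Hold, Push): Side A can switch to Push (4 → 12). Not NE.
(Push, Concede): Side A can switch to Hold (4 → 12). Not NE.
(Push, Hold): Side A gets 8, best alternative 7; Side B gets 9, best alternative 4. No profitable deviation — NE.
(Push, Push): Side B can switch to Concede (3 → 4). Not NE.
(Walk, Concede): Side A can switch to Hold (1 → 12). Not NE.
(Walk, Hold): Side A can switch to Push (7 → 8). Not NE.
(Walk, Push): Side A can switch to Push (5 → 12). Not NE.
(Bluff, Concede): Side A can switch to Hold (8 → 12). Not NE.
(Bluff, Hold): Side A can switch to Hold (1 → 6). Not NE.
(Bluff, Push): Side A can switch to Hold (0 → 4). Not NE.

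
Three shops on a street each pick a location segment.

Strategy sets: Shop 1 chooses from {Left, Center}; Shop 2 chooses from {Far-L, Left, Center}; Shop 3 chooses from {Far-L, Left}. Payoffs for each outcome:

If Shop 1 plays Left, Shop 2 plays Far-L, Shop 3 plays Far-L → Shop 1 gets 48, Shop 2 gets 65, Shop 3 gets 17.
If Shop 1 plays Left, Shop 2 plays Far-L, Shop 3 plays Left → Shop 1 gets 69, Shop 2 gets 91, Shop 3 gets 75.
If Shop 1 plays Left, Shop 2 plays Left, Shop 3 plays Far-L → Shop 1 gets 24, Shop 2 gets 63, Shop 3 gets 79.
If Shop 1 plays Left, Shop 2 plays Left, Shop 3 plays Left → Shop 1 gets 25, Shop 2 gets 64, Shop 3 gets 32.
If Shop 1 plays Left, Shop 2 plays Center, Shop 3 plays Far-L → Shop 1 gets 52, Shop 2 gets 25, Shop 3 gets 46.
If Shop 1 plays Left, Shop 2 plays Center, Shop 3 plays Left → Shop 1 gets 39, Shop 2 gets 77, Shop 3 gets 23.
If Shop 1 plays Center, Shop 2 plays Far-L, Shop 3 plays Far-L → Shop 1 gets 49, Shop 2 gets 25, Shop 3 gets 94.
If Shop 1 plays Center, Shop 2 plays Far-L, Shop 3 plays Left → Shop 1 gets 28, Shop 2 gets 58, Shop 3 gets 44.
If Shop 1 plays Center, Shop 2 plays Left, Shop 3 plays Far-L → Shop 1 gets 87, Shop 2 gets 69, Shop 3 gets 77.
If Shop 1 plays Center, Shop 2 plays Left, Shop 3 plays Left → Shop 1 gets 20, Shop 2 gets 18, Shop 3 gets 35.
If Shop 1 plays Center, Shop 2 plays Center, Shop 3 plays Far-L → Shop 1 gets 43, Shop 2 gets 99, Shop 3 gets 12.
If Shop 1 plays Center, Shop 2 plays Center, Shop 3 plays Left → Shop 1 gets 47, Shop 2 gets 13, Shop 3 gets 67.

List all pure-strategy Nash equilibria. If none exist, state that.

(Left, Far-L, Far-L): Shop 1 can switch to Center (48 → 49). Not NE.
(Left, Far-L, Left): Shop 1 gets 69, best alternative 28; Shop 2 gets 91, best alternative 77; Shop 3 gets 75, best alternative 17. No profitable deviation — NE.
(Left, Left, Far-L): Shop 1 can switch to Center (24 → 87). Not NE.
(Left, Left, Left): Shop 2 can switch to Far-L (64 → 91). Not NE.
(Left, Center, Far-L): Shop 2 can switch to Far-L (25 → 65). Not NE.
(Left, Center, Left): Shop 1 can switch to Center (39 → 47). Not NE.
(Center, Far-L, Far-L): Shop 2 can switch to Left (25 → 69). Not NE.
(Center, Far-L, Left): Shop 1 can switch to Left (28 → 69). Not NE.
(Center, Left, Far-L): Shop 2 can switch to Center (69 → 99). Not NE.
(Center, Left, Left): Shop 1 can switch to Left (20 → 25). Not NE.
(Center, Center, Far-L): Shop 1 can switch to Left (43 → 52). Not NE.
(Center, Center, Left): Shop 2 can switch to Far-L (13 → 58). Not NE.

(Left, Far-L, Left)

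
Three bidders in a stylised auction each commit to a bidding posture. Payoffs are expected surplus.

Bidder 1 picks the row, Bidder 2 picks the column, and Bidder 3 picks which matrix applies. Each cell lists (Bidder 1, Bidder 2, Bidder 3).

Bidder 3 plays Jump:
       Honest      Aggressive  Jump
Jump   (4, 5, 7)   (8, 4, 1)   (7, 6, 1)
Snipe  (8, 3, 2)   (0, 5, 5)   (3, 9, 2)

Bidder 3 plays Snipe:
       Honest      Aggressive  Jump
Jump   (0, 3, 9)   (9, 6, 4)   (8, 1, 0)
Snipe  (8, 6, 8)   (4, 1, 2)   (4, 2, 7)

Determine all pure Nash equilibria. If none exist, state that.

(Jump, Honest, Jump): Bidder 1 can switch to Snipe (4 → 8). Not NE.
(Jump, Honest, Snipe): Bidder 1 can switch to Snipe (0 → 8). Not NE.
(Jump, Aggressive, Jump): Bidder 2 can switch to Honest (4 → 5). Not NE.
(Jump, Aggressive, Snipe): Bidder 1 gets 9, best alternative 4; Bidder 2 gets 6, best alternative 3; Bidder 3 gets 4, best alternative 1. No profitable deviation — NE.
(Jump, Jump, Jump): Bidder 1 gets 7, best alternative 3; Bidder 2 gets 6, best alternative 5; Bidder 3 gets 1, best alternative 0. No profitable deviation — NE.
(Jump, Jump, Snipe): Bidder 2 can switch to Honest (1 → 3). Not NE.
(Snipe, Honest, Jump): Bidder 2 can switch to Aggressive (3 → 5). Not NE.
(Snipe, Honest, Snipe): Bidder 1 gets 8, best alternative 0; Bidder 2 gets 6, best alternative 2; Bidder 3 gets 8, best alternative 2. No profitable deviation — NE.
(Snipe, Aggressive, Jump): Bidder 1 can switch to Jump (0 → 8). Not NE.
(Snipe, Aggressive, Snipe): Bidder 1 can switch to Jump (4 → 9). Not NE.
(Snipe, Jump, Jump): Bidder 1 can switch to Jump (3 → 7). Not NE.
(Snipe, Jump, Snipe): Bidder 1 can switch to Jump (4 → 8). Not NE.

(Jump, Aggressive, Snipe); (Jump, Jump, Jump); (Snipe, Honest, Snipe)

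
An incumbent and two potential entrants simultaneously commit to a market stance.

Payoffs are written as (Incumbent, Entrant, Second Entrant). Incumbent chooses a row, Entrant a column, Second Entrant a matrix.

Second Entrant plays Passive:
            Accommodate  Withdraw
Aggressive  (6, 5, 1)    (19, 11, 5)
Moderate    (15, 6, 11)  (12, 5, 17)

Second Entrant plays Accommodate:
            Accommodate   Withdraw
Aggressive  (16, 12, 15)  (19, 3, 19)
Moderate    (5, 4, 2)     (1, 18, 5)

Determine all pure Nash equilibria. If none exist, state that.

The pure Nash equilibria are (Aggressive, Accommodate, Accommodate), (Moderate, Accommodate, Passive).

For each strategy profile, look for a profitable unilateral deviation.
(Aggressive, Accommodate, Passive): Incumbent can switch to Moderate (6 → 15). Not NE.
(Aggressive, Accommodate, Accommodate): Incumbent gets 16, best alternative 5; Entrant gets 12, best alternative 3; Second Entrant gets 15, best alternative 1. No profitable deviation — NE.
(Aggressive, Withdraw, Passive): Second Entrant can switch to Accommodate (5 → 19). Not NE.
(Aggressive, Withdraw, Accommodate): Entrant can switch to Accommodate (3 → 12). Not NE.
(Moderate, Accommodate, Passive): Incumbent gets 15, best alternative 6; Entrant gets 6, best alternative 5; Second Entrant gets 11, best alternative 2. No profitable deviation — NE.
(Moderate, Accommodate, Accommodate): Incumbent can switch to Aggressive (5 → 16). Not NE.
(Moderate, Withdraw, Passive): Incumbent can switch to Aggressive (12 → 19). Not NE.
(Moderate, Withdraw, Accommodate): Incumbent can switch to Aggressive (1 → 19). Not NE.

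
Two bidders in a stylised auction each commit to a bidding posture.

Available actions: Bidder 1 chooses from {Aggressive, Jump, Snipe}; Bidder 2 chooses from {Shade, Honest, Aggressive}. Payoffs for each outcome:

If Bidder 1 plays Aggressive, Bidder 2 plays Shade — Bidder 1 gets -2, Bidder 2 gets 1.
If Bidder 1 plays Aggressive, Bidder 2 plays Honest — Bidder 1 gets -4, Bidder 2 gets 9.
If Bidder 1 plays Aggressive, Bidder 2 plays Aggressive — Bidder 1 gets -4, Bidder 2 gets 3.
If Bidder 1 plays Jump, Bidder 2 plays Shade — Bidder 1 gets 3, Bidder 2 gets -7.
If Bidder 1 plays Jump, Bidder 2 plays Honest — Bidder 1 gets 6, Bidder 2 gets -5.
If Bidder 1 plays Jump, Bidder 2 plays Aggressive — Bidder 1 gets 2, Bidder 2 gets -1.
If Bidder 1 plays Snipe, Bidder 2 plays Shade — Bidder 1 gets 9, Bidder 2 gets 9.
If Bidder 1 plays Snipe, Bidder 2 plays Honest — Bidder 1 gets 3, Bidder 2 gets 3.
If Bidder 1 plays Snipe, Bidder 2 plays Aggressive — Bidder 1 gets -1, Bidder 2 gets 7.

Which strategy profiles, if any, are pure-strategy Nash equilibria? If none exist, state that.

The pure Nash equilibria are (Jump, Aggressive) and (Snipe, Shade).

Check each profile: it is a Nash equilibrium iff no player can strictly gain by switching unilaterally.
(Aggressive, Shade): Bidder 1 can switch to Jump (-2 → 3). Not NE.
(Aggressive, Honest): Bidder 1 can switch to Jump (-4 → 6). Not NE.
(Aggressive, Aggressive): Bidder 1 can switch to Jump (-4 → 2). Not NE.
(Jump, Shade): Bidder 1 can switch to Snipe (3 → 9). Not NE.
(Jump, Honest): Bidder 2 can switch to Aggressive (-5 → -1). Not NE.
(Jump, Aggressive): Bidder 1 gets 2, best alternative -1; Bidder 2 gets -1, best alternative -5. No profitable deviation — NE.
(Snipe, Shade): Bidder 1 gets 9, best alternative 3; Bidder 2 gets 9, best alternative 7. No profitable deviation — NE.
(Snipe, Honest): Bidder 1 can switch to Jump (3 → 6). Not NE.
(Snipe, Aggressive): Bidder 1 can switch to Jump (-1 → 2). Not NE.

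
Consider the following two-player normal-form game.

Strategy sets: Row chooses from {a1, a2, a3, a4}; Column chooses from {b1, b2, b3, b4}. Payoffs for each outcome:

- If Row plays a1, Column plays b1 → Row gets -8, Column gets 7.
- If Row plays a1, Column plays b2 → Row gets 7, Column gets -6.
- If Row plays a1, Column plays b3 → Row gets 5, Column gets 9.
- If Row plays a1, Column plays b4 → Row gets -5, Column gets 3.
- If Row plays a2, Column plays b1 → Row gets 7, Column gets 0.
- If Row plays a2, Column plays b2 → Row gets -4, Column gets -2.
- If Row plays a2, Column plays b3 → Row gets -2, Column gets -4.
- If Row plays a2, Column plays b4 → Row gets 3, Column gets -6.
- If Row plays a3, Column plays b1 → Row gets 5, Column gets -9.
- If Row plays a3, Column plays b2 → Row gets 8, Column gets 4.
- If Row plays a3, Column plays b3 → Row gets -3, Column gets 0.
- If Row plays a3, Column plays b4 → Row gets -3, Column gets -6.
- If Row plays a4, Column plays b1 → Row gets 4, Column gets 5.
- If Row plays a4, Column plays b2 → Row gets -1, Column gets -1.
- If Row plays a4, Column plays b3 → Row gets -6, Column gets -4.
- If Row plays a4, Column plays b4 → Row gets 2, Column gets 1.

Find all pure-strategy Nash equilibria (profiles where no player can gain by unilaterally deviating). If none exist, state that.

Check each profile: it is a Nash equilibrium iff no player can strictly gain by switching unilaterally.
(a1, b1): Row can switch to a2 (-8 → 7). Not NE.
(a1, b2): Row can switch to a3 (7 → 8). Not NE.
(a1, b3): Row gets 5, best alternative -2; Column gets 9, best alternative 7. No profitable deviation — NE.
(a1, b4): Row can switch to a2 (-5 → 3). Not NE.
(a2, b1): Row gets 7, best alternative 5; Column gets 0, best alternative -2. No profitable deviation — NE.
(a2, b2): Row can switch to a1 (-4 → 7). Not NE.
(a2, b3): Row can switch to a1 (-2 → 5). Not NE.
(a2, b4): Column can switch to b1 (-6 → 0). Not NE.
(a3, b1): Row can switch to a2 (5 → 7). Not NE.
(a3, b2): Row gets 8, best alternative 7; Column gets 4, best alternative 0. No profitable deviation — NE.
(a3, b3): Row can switch to a1 (-3 → 5). Not NE.
(a3, b4): Row can switch to a2 (-3 → 3). Not NE.
(a4, b1): Row can switch to a2 (4 → 7). Not NE.
(a4, b2): Row can switch to a1 (-1 → 7). Not NE.
(a4, b3): Row can switch to a1 (-6 → 5). Not NE.
(The remaining 1 profile has a profitable deviation by the same check.)

(a1, b3) and (a2, b1) and (a3, b2)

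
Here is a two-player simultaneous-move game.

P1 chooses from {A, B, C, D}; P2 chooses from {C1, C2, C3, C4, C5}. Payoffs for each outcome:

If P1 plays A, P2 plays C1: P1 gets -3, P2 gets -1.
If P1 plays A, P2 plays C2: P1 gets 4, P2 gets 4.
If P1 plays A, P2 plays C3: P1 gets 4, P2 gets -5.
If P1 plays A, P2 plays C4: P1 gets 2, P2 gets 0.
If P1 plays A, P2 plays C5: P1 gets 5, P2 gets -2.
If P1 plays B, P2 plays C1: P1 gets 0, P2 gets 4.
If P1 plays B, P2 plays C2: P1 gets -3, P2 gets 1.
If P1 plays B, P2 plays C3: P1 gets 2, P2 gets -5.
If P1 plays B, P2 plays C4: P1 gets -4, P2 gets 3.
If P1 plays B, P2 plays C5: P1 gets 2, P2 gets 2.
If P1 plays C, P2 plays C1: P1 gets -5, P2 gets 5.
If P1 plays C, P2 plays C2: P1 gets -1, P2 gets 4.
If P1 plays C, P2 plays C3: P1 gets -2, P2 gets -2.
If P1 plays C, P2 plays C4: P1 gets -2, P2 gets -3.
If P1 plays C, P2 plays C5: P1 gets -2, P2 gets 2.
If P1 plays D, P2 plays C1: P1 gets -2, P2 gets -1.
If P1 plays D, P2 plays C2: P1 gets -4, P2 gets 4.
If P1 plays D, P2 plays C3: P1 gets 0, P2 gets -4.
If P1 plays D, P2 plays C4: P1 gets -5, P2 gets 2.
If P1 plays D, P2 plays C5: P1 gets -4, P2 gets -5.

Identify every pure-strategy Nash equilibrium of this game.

(A, C1): P1 can switch to B (-3 → 0). Not NE.
(A, C2): P1 gets 4, best alternative -1; P2 gets 4, best alternative 0. No profitable deviation — NE.
(A, C3): P2 can switch to C1 (-5 → -1). Not NE.
(A, C4): P2 can switch to C2 (0 → 4). Not NE.
(A, C5): P2 can switch to C1 (-2 → -1). Not NE.
(B, C1): P1 gets 0, best alternative -2; P2 gets 4, best alternative 3. No profitable deviation — NE.
(B, C2): P1 can switch to A (-3 → 4). Not NE.
(B, C3): P1 can switch to A (2 → 4). Not NE.
(The remaining 12 profiles each have a profitable deviation by the same check.)

The pure Nash equilibria are (A, C2), (B, C1).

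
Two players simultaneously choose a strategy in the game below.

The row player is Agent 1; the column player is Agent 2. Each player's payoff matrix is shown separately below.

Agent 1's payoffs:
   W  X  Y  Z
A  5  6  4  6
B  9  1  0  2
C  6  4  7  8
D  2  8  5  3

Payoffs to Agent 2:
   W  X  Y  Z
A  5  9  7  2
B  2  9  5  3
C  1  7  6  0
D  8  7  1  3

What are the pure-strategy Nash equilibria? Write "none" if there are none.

(A, W): Agent 1 can switch to B (5 → 9). Not NE.
(A, X): Agent 1 can switch to D (6 → 8). Not NE.
(A, Y): Agent 1 can switch to C (4 → 7). Not NE.
(A, Z): Agent 1 can switch to C (6 → 8). Not NE.
(B, W): Agent 2 can switch to X (2 → 9). Not NE.
(B, X): Agent 1 can switch to A (1 → 6). Not NE.
(B, Y): Agent 1 can switch to A (0 → 4). Not NE.
(B, Z): Agent 1 can switch to A (2 → 6). Not NE.
(C, W): Agent 1 can switch to B (6 → 9). Not NE.
(C, X): Agent 1 can switch to A (4 → 6). Not NE.
(C, Y): Agent 2 can switch to X (6 → 7). Not NE.
(C, Z): Agent 2 can switch to W (0 → 1). Not NE.
(The remaining 4 profiles each have a profitable deviation by the same check.)

There is no pure-strategy Nash equilibrium.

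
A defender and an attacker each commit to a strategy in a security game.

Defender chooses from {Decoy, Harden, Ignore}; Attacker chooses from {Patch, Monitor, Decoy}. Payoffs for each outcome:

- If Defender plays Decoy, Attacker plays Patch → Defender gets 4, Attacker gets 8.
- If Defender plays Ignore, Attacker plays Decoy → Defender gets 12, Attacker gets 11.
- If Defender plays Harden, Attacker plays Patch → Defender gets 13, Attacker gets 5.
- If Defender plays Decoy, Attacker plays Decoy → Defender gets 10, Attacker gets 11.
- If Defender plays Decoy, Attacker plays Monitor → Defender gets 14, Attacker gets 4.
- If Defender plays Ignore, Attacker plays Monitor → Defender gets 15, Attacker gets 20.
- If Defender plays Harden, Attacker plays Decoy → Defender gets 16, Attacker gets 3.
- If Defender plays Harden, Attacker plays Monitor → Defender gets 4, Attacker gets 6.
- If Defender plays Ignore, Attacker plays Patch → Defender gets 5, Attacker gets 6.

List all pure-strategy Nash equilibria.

(Ignore, Monitor)

(Decoy, Patch): Defender can switch to Harden (4 → 13). Not NE.
(Decoy, Monitor): Defender can switch to Ignore (14 → 15). Not NE.
(Decoy, Decoy): Defender can switch to Harden (10 → 16). Not NE.
(Harden, Patch): Attacker can switch to Monitor (5 → 6). Not NE.
(Harden, Monitor): Defender can switch to Decoy (4 → 14). Not NE.
(Harden, Decoy): Attacker can switch to Patch (3 → 5). Not NE.
(Ignore, Patch): Defender can switch to Harden (5 → 13). Not NE.
(Ignore, Monitor): Defender gets 15, best alternative 14; Attacker gets 20, best alternative 11. No profitable deviation — NE.
(Ignore, Decoy): Defender can switch to Harden (12 → 16). Not NE.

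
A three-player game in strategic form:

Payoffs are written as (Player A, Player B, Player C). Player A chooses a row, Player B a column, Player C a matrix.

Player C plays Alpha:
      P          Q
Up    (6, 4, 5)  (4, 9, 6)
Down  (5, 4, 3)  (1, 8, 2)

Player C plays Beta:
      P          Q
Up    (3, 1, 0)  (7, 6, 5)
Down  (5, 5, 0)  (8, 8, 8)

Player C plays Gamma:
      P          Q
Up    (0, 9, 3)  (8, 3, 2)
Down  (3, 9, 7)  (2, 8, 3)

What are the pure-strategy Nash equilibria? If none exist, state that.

The pure Nash equilibria are (Up, Q, Alpha); (Down, P, Gamma); (Down, Q, Beta).

Player A against (P, Alpha): payoffs 6, 5 → best response Up.
Player A against (P, Beta): payoffs 3, 5 → best response Down.
Player A against (P, Gamma): payoffs 0, 3 → best response Down.
Player A against (Q, Alpha): payoffs 4, 1 → best response Up.
Player A against (Q, Beta): payoffs 7, 8 → best response Down.
Player A against (Q, Gamma): payoffs 8, 2 → best response Up.
Player B against (Up, Alpha): payoffs 4, 9 → best response Q.
Player B against (Up, Beta): payoffs 1, 6 → best response Q.
Player B against (Up, Gamma): payoffs 9, 3 → best response P.
Player B against (Down, Alpha): payoffs 4, 8 → best response Q.
Player B against (Down, Beta): payoffs 5, 8 → best response Q.
Player B against (Down, Gamma): payoffs 9, 8 → best response P.
Player C against (Up, P): payoffs 5, 0, 3 → best response Alpha.
Player C against (Up, Q): payoffs 6, 5, 2 → best response Alpha.
Player C against (Down, P): payoffs 3, 0, 7 → best response Gamma.
Player C against (Down, Q): payoffs 2, 8, 3 → best response Beta.
Mutual best responses: (Up, Q, Alpha); (Down, P, Gamma); (Down, Q, Beta).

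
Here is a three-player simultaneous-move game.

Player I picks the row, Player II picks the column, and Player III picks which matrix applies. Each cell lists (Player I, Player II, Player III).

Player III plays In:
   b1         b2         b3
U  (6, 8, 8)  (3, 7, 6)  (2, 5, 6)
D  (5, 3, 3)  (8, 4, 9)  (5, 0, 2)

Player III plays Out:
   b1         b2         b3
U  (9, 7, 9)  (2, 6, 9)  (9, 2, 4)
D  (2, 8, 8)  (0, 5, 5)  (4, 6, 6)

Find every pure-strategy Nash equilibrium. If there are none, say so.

Pure-strategy Nash equilibria: (U, b1, Out), (D, b2, In)

For each player, find the best response to each opponent profile; mutual best responses are the pure NE.
Player I against (b1, In): payoffs 6, 5 → best response U.
Player I against (b1, Out): payoffs 9, 2 → best response U.
Player I against (b2, In): payoffs 3, 8 → best response D.
Player I against (b2, Out): payoffs 2, 0 → best response U.
Player I against (b3, In): payoffs 2, 5 → best response D.
Player I against (b3, Out): payoffs 9, 4 → best response U.
Player II against (U, In): payoffs 8, 7, 5 → best response b1.
Player II against (U, Out): payoffs 7, 6, 2 → best response b1.
Player II against (D, In): payoffs 3, 4, 0 → best response b2.
Player II against (D, Out): payoffs 8, 5, 6 → best response b1.
Player III against (U, b1): payoffs 8, 9 → best response Out.
Player III against (U, b2): payoffs 6, 9 → best response Out.
Player III against (U, b3): payoffs 6, 4 → best response In.
Player III against (D, b1): payoffs 3, 8 → best response Out.
Player III against (D, b2): payoffs 9, 5 → best response In.
Player III against (D, b3): payoffs 2, 6 → best response Out.
Mutual best responses: (U, b1, Out); (D, b2, In).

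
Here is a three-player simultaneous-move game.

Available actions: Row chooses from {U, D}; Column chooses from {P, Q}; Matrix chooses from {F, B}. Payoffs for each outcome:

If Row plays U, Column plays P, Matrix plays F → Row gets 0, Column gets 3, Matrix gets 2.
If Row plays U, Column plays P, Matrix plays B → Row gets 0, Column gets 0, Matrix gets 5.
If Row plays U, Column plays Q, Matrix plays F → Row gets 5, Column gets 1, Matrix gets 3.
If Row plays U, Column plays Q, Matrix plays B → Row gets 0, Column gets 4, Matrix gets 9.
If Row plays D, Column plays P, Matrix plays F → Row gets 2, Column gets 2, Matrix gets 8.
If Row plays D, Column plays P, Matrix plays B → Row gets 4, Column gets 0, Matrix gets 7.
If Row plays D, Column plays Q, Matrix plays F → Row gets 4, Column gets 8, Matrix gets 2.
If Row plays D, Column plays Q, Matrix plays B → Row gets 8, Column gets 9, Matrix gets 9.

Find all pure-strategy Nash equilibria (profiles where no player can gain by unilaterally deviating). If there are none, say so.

Row against (P, F): payoffs 0, 2 → best response D.
Row against (P, B): payoffs 0, 4 → best response D.
Row against (Q, F): payoffs 5, 4 → best response U.
Row against (Q, B): payoffs 0, 8 → best response D.
Column against (U, F): payoffs 3, 1 → best response P.
Column against (U, B): payoffs 0, 4 → best response Q.
Column against (D, F): payoffs 2, 8 → best response Q.
Column against (D, B): payoffs 0, 9 → best response Q.
Matrix against (U, P): payoffs 2, 5 → best response B.
Matrix against (U, Q): payoffs 3, 9 → best response B.
Matrix against (D, P): payoffs 8, 7 → best response F.
Matrix against (D, Q): payoffs 2, 9 → best response B.
Mutual best responses: (D, Q, B).

The unique pure-strategy Nash equilibrium is (D, Q, B).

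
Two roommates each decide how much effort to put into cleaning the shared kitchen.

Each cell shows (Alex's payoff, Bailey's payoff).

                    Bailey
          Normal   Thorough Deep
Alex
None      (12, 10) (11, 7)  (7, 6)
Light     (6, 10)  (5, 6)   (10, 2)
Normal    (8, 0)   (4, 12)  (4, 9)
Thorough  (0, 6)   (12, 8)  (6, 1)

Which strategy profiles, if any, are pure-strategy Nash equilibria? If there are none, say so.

For each player, find the best response to each opponent profile; mutual best responses are the pure NE.
Alex against Normal: payoffs 12, 6, 8, 0 → best response None.
Alex against Thorough: payoffs 11, 5, 4, 12 → best response Thorough.
Alex against Deep: payoffs 7, 10, 4, 6 → best response Light.
Bailey against None: payoffs 10, 7, 6 → best response Normal.
Bailey against Light: payoffs 10, 6, 2 → best response Normal.
Bailey against Normal: payoffs 0, 12, 9 → best response Thorough.
Bailey against Thorough: payoffs 6, 8, 1 → best response Thorough.
Mutual best responses: (None, Normal); (Thorough, Thorough).

The pure Nash equilibria are (None, Normal), (Thorough, Thorough).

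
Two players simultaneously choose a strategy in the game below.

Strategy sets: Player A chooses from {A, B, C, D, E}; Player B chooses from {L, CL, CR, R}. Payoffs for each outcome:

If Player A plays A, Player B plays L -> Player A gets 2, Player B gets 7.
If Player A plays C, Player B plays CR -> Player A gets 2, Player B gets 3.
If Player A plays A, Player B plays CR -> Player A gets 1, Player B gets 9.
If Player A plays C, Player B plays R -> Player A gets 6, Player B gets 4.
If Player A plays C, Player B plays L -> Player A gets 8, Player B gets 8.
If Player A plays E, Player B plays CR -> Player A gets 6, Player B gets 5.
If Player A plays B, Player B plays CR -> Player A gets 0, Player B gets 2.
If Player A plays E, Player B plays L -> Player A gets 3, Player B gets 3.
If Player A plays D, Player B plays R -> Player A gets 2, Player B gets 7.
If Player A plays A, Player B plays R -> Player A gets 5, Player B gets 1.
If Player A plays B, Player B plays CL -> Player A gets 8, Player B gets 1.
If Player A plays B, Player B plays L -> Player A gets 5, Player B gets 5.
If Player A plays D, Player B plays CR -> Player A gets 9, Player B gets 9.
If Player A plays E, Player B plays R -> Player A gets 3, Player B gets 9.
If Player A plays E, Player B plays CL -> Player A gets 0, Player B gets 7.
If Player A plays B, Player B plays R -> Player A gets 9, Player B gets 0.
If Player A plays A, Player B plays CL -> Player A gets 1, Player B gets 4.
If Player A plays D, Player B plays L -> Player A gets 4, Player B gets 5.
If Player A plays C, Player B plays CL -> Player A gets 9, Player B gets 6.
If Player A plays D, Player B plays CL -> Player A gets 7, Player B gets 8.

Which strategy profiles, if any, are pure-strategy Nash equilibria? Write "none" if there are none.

(C, L), (D, CR)

Player A against L: payoffs 2, 5, 8, 4, 3 → best response C.
Player A against CL: payoffs 1, 8, 9, 7, 0 → best response C.
Player A against CR: payoffs 1, 0, 2, 9, 6 → best response D.
Player A against R: payoffs 5, 9, 6, 2, 3 → best response B.
Player B against A: payoffs 7, 4, 9, 1 → best response CR.
Player B against B: payoffs 5, 1, 2, 0 → best response L.
Player B against C: payoffs 8, 6, 3, 4 → best response L.
Player B against D: payoffs 5, 8, 9, 7 → best response CR.
Player B against E: payoffs 3, 7, 5, 9 → best response R.
Mutual best responses: (C, L); (D, CR).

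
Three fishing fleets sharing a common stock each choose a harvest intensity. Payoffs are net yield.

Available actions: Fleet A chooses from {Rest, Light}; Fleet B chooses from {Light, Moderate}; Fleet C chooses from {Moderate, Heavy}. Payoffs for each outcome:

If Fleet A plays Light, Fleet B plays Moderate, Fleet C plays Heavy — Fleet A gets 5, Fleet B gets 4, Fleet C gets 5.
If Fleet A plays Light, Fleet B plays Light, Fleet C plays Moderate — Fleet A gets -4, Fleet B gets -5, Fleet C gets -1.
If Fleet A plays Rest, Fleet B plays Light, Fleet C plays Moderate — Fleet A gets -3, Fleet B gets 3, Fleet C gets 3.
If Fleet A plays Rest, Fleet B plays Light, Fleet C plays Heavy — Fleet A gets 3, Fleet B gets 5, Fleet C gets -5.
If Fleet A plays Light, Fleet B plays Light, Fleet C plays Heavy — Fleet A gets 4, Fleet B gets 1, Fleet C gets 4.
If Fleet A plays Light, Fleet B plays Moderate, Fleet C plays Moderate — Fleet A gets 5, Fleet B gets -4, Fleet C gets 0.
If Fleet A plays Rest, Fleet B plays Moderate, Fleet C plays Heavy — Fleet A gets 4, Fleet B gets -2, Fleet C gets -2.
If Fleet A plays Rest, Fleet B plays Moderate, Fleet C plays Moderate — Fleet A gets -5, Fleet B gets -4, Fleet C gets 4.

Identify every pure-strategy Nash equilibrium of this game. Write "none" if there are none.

(Rest, Light, Moderate) and (Light, Moderate, Heavy)

For each strategy profile, look for a profitable unilateral deviation.
(Rest, Light, Moderate): Fleet A gets -3, best alternative -4; Fleet B gets 3, best alternative -4; Fleet C gets 3, best alternative -5. No profitable deviation — NE.
(Rest, Light, Heavy): Fleet A can switch to Light (3 → 4). Not NE.
(Rest, Moderate, Moderate): Fleet A can switch to Light (-5 → 5). Not NE.
(Rest, Moderate, Heavy): Fleet A can switch to Light (4 → 5). Not NE.
(Light, Light, Moderate): Fleet A can switch to Rest (-4 → -3). Not NE.
(Light, Light, Heavy): Fleet B can switch to Moderate (1 → 4). Not NE.
(Light, Moderate, Moderate): Fleet C can switch to Heavy (0 → 5). Not NE.
(Light, Moderate, Heavy): Fleet A gets 5, best alternative 4; Fleet B gets 4, best alternative 1; Fleet C gets 5, best alternative 0. No profitable deviation — NE.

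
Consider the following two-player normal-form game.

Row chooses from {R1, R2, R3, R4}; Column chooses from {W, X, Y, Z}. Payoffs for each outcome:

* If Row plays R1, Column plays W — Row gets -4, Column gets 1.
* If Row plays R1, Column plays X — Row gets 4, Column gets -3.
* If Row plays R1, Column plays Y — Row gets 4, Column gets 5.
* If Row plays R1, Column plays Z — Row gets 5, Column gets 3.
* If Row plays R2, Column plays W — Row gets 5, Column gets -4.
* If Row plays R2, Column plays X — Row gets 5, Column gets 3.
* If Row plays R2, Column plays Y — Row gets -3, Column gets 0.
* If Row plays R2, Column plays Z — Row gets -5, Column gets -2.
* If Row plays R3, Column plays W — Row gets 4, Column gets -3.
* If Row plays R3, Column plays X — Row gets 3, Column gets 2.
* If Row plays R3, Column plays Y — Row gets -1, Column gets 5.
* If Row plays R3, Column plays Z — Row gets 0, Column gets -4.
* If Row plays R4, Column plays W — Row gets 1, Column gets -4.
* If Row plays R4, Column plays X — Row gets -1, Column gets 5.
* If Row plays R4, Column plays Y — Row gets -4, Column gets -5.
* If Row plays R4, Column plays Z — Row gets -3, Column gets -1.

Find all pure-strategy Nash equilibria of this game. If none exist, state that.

The pure Nash equilibria are (R1, Y); (R2, X).

Row against W: payoffs -4, 5, 4, 1 → best response R2.
Row against X: payoffs 4, 5, 3, -1 → best response R2.
Row against Y: payoffs 4, -3, -1, -4 → best response R1.
Row against Z: payoffs 5, -5, 0, -3 → best response R1.
Column against R1: payoffs 1, -3, 5, 3 → best response Y.
Column against R2: payoffs -4, 3, 0, -2 → best response X.
Column against R3: payoffs -3, 2, 5, -4 → best response Y.
Column against R4: payoffs -4, 5, -5, -1 → best response X.
Mutual best responses: (R1, Y); (R2, X).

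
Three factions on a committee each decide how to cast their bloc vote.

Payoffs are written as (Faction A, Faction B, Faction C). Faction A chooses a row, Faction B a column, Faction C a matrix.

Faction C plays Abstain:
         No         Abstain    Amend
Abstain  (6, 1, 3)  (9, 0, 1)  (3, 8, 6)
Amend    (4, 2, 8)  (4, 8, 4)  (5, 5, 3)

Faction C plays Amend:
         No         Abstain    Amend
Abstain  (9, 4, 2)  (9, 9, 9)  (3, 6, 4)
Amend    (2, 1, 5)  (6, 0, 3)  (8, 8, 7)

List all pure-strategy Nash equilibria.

Pure-strategy Nash equilibria: (Abstain, Abstain, Amend), (Amend, Amend, Amend)

(Abstain, No, Abstain): Faction B can switch to Amend (1 → 8). Not NE.
(Abstain, No, Amend): Faction B can switch to Abstain (4 → 9). Not NE.
(Abstain, Abstain, Abstain): Faction B can switch to No (0 → 1). Not NE.
(Abstain, Abstain, Amend): Faction A gets 9, best alternative 6; Faction B gets 9, best alternative 6; Faction C gets 9, best alternative 1. No profitable deviation — NE.
(Abstain, Amend, Abstain): Faction A can switch to Amend (3 → 5). Not NE.
(Abstain, Amend, Amend): Faction A can switch to Amend (3 → 8). Not NE.
(Amend, No, Abstain): Faction A can switch to Abstain (4 → 6). Not NE.
(Amend, No, Amend): Faction A can switch to Abstain (2 → 9). Not NE.
(Amend, Abstain, Abstain): Faction A can switch to Abstain (4 → 9). Not NE.
(Amend, Abstain, Amend): Faction A can switch to Abstain (6 → 9). Not NE.
(Amend, Amend, Abstain): Faction B can switch to Abstain (5 → 8). Not NE.
(Amend, Amend, Amend): Faction A gets 8, best alternative 3; Faction B gets 8, best alternative 1; Faction C gets 7, best alternative 3. No profitable deviation — NE.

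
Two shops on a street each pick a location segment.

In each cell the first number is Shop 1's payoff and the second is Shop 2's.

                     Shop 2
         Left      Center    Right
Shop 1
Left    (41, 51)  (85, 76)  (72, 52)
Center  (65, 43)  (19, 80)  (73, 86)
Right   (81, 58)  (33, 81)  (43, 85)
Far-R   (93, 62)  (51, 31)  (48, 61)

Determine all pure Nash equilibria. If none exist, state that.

The pure Nash equilibria are (Left, Center); (Center, Right); (Far-R, Left).

Shop 1 against Left: payoffs 41, 65, 81, 93 → best response Far-R.
Shop 1 against Center: payoffs 85, 19, 33, 51 → best response Left.
Shop 1 against Right: payoffs 72, 73, 43, 48 → best response Center.
Shop 2 against Left: payoffs 51, 76, 52 → best response Center.
Shop 2 against Center: payoffs 43, 80, 86 → best response Right.
Shop 2 against Right: payoffs 58, 81, 85 → best response Right.
Shop 2 against Far-R: payoffs 62, 31, 61 → best response Left.
Mutual best responses: (Left, Center); (Center, Right); (Far-R, Left).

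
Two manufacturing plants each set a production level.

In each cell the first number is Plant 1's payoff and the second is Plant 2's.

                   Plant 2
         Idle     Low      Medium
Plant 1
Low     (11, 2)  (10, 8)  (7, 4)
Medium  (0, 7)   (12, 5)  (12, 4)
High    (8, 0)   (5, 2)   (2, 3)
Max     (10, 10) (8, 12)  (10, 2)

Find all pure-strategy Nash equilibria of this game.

Plant 1 against Idle: payoffs 11, 0, 8, 10 → best response Low.
Plant 1 against Low: payoffs 10, 12, 5, 8 → best response Medium.
Plant 1 against Medium: payoffs 7, 12, 2, 10 → best response Medium.
Plant 2 against Low: payoffs 2, 8, 4 → best response Low.
Plant 2 against Medium: payoffs 7, 5, 4 → best response Idle.
Plant 2 against High: payoffs 0, 2, 3 → best response Medium.
Plant 2 against Max: payoffs 10, 12, 2 → best response Low.
No profile is a mutual best response for all players.

none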